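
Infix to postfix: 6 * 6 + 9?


Left to right (same or higher precedence on left)
Postfix: 6 6 * 9 +


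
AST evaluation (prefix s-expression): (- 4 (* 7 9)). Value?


Evaluate inner: (* 7 9) = 63
Evaluate root: (- 4 63) = -59
Result: -59


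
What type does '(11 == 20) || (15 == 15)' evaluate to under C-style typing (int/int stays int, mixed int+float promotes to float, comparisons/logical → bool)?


Operand types: bool || bool
Rule: logical operators take bool operands and yield bool
Result type: bool


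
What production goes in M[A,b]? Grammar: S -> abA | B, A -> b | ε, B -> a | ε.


For [A, b]: 'b' ∈ FIRST(b)
Entry: A -> b


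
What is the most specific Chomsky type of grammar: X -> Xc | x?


Left-linear: every RHS is a terminal or one nonterminal followed by a terminal
Classification: Type 3 (Regular)


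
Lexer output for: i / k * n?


Scan left to right, longest-match per lexeme
Tokens: ID(i), OP(/), ID(k), OP(*), ID(n)


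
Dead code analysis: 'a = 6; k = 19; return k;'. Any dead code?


a is assigned but never read
Dead: 'a = 6'


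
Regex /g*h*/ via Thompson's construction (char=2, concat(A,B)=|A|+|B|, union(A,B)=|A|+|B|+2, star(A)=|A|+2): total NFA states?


Syntax tree has 2 char leaf(s), 0 union(s), 2 star(s)
chars contribute 2×2 = 4; each union adds +2; each star adds +2
Total: 4 + 0 + 4 = 8 states


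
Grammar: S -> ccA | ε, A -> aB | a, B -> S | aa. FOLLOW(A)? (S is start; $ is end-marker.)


$ ∈ FOLLOW(S). For each A -> αBβ: add FIRST(β)\{ε} to FOLLOW(B); if β nullable, add FOLLOW(A).
FOLLOW(A) = {$}


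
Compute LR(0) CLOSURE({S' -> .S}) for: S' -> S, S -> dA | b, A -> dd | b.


Start: S' -> .S
For each item with dot before a nonterminal B, add B -> .γ for every B-production
Closure: [S' -> .S, S -> .dA, S -> .b]


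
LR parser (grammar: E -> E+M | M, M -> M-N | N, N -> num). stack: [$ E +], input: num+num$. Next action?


no handle ('E+' is not any RHS); shift 'num'
Action: shift


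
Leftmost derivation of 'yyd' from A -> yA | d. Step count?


Derivation: A => yA => yyA => yyd
Steps: 3


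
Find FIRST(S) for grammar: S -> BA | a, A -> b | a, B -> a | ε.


Per alternative of S: FIRST(BA) = {a, b}; FIRST(a) = {a}
FIRST(S) = {a, b}


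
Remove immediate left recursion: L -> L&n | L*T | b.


Left-recursive alternatives: L&n, L*T; non-recursive: b
Introduce L': L -> bL', L' -> &nL' | *TL' | ε


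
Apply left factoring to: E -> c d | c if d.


Common prefix: 'c'
Factored: E -> c E', E' -> d | if d


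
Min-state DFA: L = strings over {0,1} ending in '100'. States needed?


Track the longest suffix of input matching a prefix of '100': 4 classes (prefixes of length 0..3)
Minimal DFA: 4 states


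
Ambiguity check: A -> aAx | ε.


balanced a^n…x^n: each string has a unique parse
Unambiguous


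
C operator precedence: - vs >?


'-' is additive (level 9); '>' is relational (level 7)
Higher level binds tighter
'-' has higher precedence than '>'


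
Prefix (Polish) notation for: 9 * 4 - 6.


left-to-right (same/higher precedence on left): tree is (- (* 9 4) 6)
Prefix: - * 9 4 6


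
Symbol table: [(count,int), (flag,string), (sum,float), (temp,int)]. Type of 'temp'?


Lookup 'temp' → type int


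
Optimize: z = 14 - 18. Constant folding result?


14 - 18 = -4 at compile time
Optimized: z = -4


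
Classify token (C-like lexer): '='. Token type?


Pattern: operator symbol
Type: OPERATOR


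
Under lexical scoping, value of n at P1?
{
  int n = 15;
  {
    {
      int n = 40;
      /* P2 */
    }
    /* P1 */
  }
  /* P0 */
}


P1's block does not declare n; resolves to the enclosing declaration at depth 0
n = 15


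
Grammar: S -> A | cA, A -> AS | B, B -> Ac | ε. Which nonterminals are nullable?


A nonterminal is nullable iff some alternative derives ε (directly, or every symbol in it is nullable)
Nullable: {A, B, S}


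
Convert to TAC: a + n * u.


Break into single-operator statements:
t1 = n * u
t2 = a + t1


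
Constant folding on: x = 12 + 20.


12 + 20 = 32 at compile time
Optimized: x = 32


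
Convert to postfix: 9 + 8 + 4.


Left to right (same or higher precedence on left)
Postfix: 9 8 + 4 +


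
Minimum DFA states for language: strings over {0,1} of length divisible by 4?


Track length mod 4: states 0..3, accept at 0
Minimal DFA: 4 states


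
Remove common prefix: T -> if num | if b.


Common prefix: 'if'
Factored: T -> if T', T' -> num | b


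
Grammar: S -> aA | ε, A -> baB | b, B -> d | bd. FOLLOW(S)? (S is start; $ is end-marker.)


$ ∈ FOLLOW(S). For each A -> αBβ: add FIRST(β)\{ε} to FOLLOW(B); if β nullable, add FOLLOW(A).
FOLLOW(S) = {$}


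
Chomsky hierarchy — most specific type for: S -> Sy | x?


Left-linear: every RHS is a terminal or one nonterminal followed by a terminal
Classification: Type 3 (Regular)


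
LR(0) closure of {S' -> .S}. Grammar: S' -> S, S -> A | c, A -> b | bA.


Start: S' -> .S
For each item with dot before a nonterminal B, add B -> .γ for every B-production
Closure: [S' -> .S, S -> .A, S -> .c, A -> .b, A -> .bA]


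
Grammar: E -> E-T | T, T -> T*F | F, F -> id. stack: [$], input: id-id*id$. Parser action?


no handle on stack; shift 'id'
Action: shift


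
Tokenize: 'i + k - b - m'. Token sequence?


Scan left to right, longest-match per lexeme
Tokens: ID(i), OP(+), ID(k), OP(-), ID(b), OP(-), ID(m)


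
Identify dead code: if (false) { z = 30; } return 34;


condition is constant false, so the whole block is unreachable
Dead: 'if (false) { z = 30; }'


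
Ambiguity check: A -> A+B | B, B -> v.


precedence layered via separate nonterminal B: deterministic
Unambiguous


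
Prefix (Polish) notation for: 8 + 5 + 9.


left-to-right (same/higher precedence on left): tree is (+ (+ 8 5) 9)
Prefix: + + 8 5 9


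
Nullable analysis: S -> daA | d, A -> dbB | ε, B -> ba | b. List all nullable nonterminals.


A nonterminal is nullable iff some alternative derives ε (directly, or every symbol in it is nullable)
Nullable: {A}


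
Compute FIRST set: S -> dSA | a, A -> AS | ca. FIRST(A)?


Per alternative of A: FIRST(AS) = {c}; FIRST(ca) = {c}
FIRST(A) = {c}


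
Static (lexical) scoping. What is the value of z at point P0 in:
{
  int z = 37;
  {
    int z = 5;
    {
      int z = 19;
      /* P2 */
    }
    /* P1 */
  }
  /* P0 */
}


z declared in the same block as P0
z = 37


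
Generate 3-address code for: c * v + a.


Break into single-operator statements:
t1 = c * v
t2 = t1 + a


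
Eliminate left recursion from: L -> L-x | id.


Left-recursive alternatives: L-x; non-recursive: id
Introduce L': L -> idL', L' -> -xL' | ε


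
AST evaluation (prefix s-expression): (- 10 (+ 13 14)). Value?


Evaluate inner: (+ 13 14) = 27
Evaluate root: (- 10 27) = -17
Result: -17


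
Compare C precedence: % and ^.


'%' is multiplicative (level 10); '^' is bitwise XOR (level 4)
Higher level binds tighter
'%' has higher precedence than '^'


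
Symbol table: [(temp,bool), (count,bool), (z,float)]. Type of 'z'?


Lookup 'z' → type float


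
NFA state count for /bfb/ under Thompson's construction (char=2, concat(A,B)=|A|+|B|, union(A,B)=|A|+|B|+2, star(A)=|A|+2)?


Syntax tree has 3 char leaf(s), 0 union(s), 0 star(s)
chars contribute 3×2 = 6; each union adds +2; each star adds +2
Total: 6 + 0 + 0 = 6 states


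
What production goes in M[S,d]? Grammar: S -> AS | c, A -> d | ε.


For [S, d]: 'd' ∈ FIRST(AS)
Entry: S -> AS


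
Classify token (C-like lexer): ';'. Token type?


Pattern: delimiter/punctuation
Type: PUNCTUATION


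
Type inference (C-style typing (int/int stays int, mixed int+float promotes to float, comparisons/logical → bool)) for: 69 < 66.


Operand types: int < int
Rule: comparison yields bool
Result type: bool


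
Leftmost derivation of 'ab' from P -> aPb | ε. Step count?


Derivation: P => aPb => ab
Steps: 2


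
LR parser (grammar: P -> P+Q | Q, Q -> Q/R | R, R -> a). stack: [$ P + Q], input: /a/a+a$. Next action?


'/' can extend Q; shift to build Q -> Q/R
Action: shift


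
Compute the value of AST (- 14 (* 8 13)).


Evaluate inner: (* 8 13) = 104
Evaluate root: (- 14 104) = -90
Result: -90


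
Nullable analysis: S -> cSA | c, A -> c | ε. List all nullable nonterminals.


A nonterminal is nullable iff some alternative derives ε (directly, or every symbol in it is nullable)
Nullable: {A}


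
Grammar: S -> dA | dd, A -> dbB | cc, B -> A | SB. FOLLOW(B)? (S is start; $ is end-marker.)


$ ∈ FOLLOW(S). For each A -> αBβ: add FIRST(β)\{ε} to FOLLOW(B); if β nullable, add FOLLOW(A).
FOLLOW(B) = {$, c, d}


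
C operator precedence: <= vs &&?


'<=' is relational (level 7); '&&' is logical AND (level 2)
Higher level binds tighter
'<=' has higher precedence than '&&'


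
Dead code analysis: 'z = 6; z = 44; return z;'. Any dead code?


first assignment to z is overwritten before any read
Dead: 'z = 6'


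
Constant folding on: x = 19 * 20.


19 * 20 = 380 at compile time
Optimized: x = 380


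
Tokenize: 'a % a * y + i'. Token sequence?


Scan left to right, longest-match per lexeme
Tokens: ID(a), OP(%), ID(a), OP(*), ID(y), OP(+), ID(i)


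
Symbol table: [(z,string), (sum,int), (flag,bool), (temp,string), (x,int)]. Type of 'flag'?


Lookup 'flag' → type bool


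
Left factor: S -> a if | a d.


Common prefix: 'a'
Factored: S -> a S', S' -> if | d


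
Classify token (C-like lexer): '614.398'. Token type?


Pattern: digits with a decimal point
Type: FLOAT_LITERAL


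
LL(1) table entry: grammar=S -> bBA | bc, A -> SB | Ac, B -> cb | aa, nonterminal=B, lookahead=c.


For [B, c]: 'c' ∈ FIRST(cb)
Entry: B -> cb


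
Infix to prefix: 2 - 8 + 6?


left-to-right (same/higher precedence on left): tree is (+ (- 2 8) 6)
Prefix: + - 2 8 6


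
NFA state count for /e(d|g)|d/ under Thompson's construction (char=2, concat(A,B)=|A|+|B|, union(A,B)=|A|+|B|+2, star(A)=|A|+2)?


Syntax tree has 4 char leaf(s), 2 union(s), 0 star(s)
chars contribute 4×2 = 8; each union adds +2; each star adds +2
Total: 8 + 4 + 0 = 12 states


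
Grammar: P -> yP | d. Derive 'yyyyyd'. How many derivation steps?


Derivation: P => yP => yyP => yyyP => yyyyP => yyyyyP => yyyyyd
Steps: 6


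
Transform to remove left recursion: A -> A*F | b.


Left-recursive alternatives: A*F; non-recursive: b
Introduce A': A -> bA', A' -> *FA' | ε


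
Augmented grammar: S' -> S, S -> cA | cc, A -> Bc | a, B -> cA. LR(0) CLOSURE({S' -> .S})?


Start: S' -> .S
For each item with dot before a nonterminal B, add B -> .γ for every B-production
Closure: [S' -> .S, S -> .cA, S -> .cc]


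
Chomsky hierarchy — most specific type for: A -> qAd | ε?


Single nonterminal LHS, but q^n d^n is not regular
Classification: Type 2 (Context-Free)


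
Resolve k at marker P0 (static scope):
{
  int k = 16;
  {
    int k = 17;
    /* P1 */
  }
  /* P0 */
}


k declared in the same block as P0
k = 16


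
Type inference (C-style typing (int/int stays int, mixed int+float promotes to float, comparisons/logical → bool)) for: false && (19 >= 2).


Operand types: bool && bool
Rule: logical operators take bool operands and yield bool
Result type: bool


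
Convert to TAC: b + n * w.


Break into single-operator statements:
t1 = n * w
t2 = b + t1


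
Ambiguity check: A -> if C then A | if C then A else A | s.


dangling else: 'if C then if C then s else s' parses two ways
Ambiguous


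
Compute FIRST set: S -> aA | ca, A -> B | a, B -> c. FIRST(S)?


Per alternative of S: FIRST(aA) = {a}; FIRST(ca) = {c}
FIRST(S) = {a, c}


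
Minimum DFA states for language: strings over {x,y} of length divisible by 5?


Track length mod 5: states 0..4, accept at 0
Minimal DFA: 5 states


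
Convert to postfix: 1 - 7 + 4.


Left to right (same or higher precedence on left)
Postfix: 1 7 - 4 +


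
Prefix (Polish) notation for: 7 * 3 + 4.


left-to-right (same/higher precedence on left): tree is (+ (* 7 3) 4)
Prefix: + * 7 3 4


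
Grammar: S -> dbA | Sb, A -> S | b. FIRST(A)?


Per alternative of A: FIRST(S) = {d}; FIRST(b) = {b}
FIRST(A) = {b, d}


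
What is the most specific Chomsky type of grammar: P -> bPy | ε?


Single nonterminal LHS, but b^n y^n is not regular
Classification: Type 2 (Context-Free)


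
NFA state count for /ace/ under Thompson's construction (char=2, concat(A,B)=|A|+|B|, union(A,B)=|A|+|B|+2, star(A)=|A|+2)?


Syntax tree has 3 char leaf(s), 0 union(s), 0 star(s)
chars contribute 3×2 = 6; each union adds +2; each star adds +2
Total: 6 + 0 + 0 = 6 states


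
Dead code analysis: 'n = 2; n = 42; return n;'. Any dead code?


first assignment to n is overwritten before any read
Dead: 'n = 2'


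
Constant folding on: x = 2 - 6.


2 - 6 = -4 at compile time
Optimized: x = -4


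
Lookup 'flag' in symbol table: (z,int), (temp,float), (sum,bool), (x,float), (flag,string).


Lookup 'flag' → type string


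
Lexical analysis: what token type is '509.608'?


Pattern: digits with a decimal point
Type: FLOAT_LITERAL


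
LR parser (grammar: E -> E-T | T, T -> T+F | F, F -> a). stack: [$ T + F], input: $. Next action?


handle 'T+F' on top
Action: reduce (T -> T+F)


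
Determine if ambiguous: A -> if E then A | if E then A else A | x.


dangling else: 'if E then if E then x else x' parses two ways
Ambiguous


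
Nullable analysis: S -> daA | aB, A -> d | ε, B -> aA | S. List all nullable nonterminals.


A nonterminal is nullable iff some alternative derives ε (directly, or every symbol in it is nullable)
Nullable: {A}


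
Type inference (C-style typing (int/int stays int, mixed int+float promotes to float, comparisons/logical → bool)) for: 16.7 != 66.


Operand types: float != int
Rule: comparison yields bool
Result type: bool


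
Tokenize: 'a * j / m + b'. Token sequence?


Scan left to right, longest-match per lexeme
Tokens: ID(a), OP(*), ID(j), OP(/), ID(m), OP(+), ID(b)


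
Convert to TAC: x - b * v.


Break into single-operator statements:
t1 = b * v
t2 = x - t1


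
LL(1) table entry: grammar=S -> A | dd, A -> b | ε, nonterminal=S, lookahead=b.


For [S, b]: 'b' ∈ FIRST(A)
Entry: S -> A


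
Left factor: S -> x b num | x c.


Common prefix: 'x'
Factored: S -> x S', S' -> b num | c


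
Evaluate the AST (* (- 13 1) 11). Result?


Evaluate inner: (- 13 1) = 12
Evaluate root: (* 12 11) = 132
Result: 132


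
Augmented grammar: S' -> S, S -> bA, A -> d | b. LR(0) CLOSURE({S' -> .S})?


Start: S' -> .S
For each item with dot before a nonterminal B, add B -> .γ for every B-production
Closure: [S' -> .S, S -> .bA]


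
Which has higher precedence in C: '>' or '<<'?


'<<' is shift (level 8); '>' is relational (level 7)
Higher level binds tighter
'<<' has higher precedence than '>'


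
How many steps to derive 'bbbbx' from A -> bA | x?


Derivation: A => bA => bbA => bbbA => bbbbA => bbbbx
Steps: 5


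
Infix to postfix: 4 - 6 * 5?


* has higher precedence, evaluate 6*5 first
Postfix: 4 6 5 * -


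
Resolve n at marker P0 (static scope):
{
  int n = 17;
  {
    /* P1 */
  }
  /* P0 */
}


n declared in the same block as P0
n = 17


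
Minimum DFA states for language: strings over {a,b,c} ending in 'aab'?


Track the longest suffix of input matching a prefix of 'aab': 4 classes (prefixes of length 0..3)
Minimal DFA: 4 states


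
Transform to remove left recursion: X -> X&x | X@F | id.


Left-recursive alternatives: X&x, X@F; non-recursive: id
Introduce X': X -> idX', X' -> &xX' | @FX' | ε


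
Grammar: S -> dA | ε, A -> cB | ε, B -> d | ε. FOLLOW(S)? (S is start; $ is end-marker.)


$ ∈ FOLLOW(S). For each A -> αBβ: add FIRST(β)\{ε} to FOLLOW(B); if β nullable, add FOLLOW(A).
FOLLOW(S) = {$}


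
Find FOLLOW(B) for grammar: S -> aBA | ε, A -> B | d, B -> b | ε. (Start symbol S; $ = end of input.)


$ ∈ FOLLOW(S). For each A -> αBβ: add FIRST(β)\{ε} to FOLLOW(B); if β nullable, add FOLLOW(A).
FOLLOW(B) = {$, b, d}


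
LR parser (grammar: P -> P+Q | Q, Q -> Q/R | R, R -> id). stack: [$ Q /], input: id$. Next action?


no handle; shift 'id'
Action: shift


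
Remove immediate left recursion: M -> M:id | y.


Left-recursive alternatives: M:id; non-recursive: y
Introduce M': M -> yM', M' -> :idM' | ε


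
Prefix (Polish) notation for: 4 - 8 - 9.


left-to-right (same/higher precedence on left): tree is (- (- 4 8) 9)
Prefix: - - 4 8 9


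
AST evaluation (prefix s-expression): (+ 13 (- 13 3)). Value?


Evaluate inner: (- 13 3) = 10
Evaluate root: (+ 13 10) = 23
Result: 23


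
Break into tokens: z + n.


Scan left to right, longest-match per lexeme
Tokens: ID(z), OP(+), ID(n)


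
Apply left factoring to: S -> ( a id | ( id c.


Common prefix: '('
Factored: S -> ( S', S' -> a id | id c


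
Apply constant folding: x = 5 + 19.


5 + 19 = 24 at compile time
Optimized: x = 24


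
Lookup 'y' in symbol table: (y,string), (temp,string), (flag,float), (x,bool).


Lookup 'y' → type string


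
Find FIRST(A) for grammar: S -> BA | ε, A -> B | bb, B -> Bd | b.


Per alternative of A: FIRST(B) = {b}; FIRST(bb) = {b}
FIRST(A) = {b}


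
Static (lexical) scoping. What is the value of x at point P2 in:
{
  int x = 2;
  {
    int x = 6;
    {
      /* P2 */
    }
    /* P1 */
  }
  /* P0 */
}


P2's block does not declare x; resolves to the enclosing declaration at depth 1
x = 6


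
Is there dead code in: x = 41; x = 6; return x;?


first assignment to x is overwritten before any read
Dead: 'x = 41'


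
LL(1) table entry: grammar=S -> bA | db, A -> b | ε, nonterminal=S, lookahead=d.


For [S, d]: 'd' ∈ FIRST(db)
Entry: S -> db


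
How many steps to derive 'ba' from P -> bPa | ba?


Derivation: P => ba
Steps: 1


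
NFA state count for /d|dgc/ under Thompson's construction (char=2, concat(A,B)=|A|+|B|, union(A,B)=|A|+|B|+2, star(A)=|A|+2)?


Syntax tree has 4 char leaf(s), 1 union(s), 0 star(s)
chars contribute 4×2 = 8; each union adds +2; each star adds +2
Total: 8 + 2 + 0 = 10 states


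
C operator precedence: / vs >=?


'/' is multiplicative (level 10); '>=' is relational (level 7)
Higher level binds tighter
'/' has higher precedence than '>='


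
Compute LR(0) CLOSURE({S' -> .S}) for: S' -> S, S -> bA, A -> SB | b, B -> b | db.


Start: S' -> .S
For each item with dot before a nonterminal B, add B -> .γ for every B-production
Closure: [S' -> .S, S -> .bA]


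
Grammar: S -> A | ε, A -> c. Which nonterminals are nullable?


A nonterminal is nullable iff some alternative derives ε (directly, or every symbol in it is nullable)
Nullable: {S}


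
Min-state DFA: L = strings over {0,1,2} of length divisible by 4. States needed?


Track length mod 4: states 0..3, accept at 0
Minimal DFA: 4 states


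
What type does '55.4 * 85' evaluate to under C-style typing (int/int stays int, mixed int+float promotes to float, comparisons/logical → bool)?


Operand types: float * int
Rule: mixed int/float promotes to float; int/int stays int
Result type: float


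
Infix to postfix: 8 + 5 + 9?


Left to right (same or higher precedence on left)
Postfix: 8 5 + 9 +


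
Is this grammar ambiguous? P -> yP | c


right-linear, alternatives start with distinct terminals 'y' vs 'c': unique leftmost derivation
Unambiguous


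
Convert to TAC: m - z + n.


Break into single-operator statements:
t1 = m - z
t2 = t1 + n


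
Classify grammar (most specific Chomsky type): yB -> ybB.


LHS has context (more than one symbol) and |LHS| ≤ |RHS|
Classification: Type 1 (Context-Sensitive)


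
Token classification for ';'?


Pattern: delimiter/punctuation
Type: PUNCTUATION


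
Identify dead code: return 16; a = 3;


statement follows a return and is unreachable
Dead: 'a = 3'


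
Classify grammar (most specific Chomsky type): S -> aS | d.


Right-linear: every RHS is a terminal or a terminal followed by one nonterminal
Classification: Type 3 (Regular)


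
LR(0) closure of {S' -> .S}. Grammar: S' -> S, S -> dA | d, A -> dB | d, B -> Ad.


Start: S' -> .S
For each item with dot before a nonterminal B, add B -> .γ for every B-production
Closure: [S' -> .S, S -> .dA, S -> .d]


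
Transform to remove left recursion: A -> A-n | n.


Left-recursive alternatives: A-n; non-recursive: n
Introduce A': A -> nA', A' -> -nA' | ε


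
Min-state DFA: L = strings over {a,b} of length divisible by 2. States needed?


Track length mod 2: states 0..1, accept at 0
Minimal DFA: 2 states


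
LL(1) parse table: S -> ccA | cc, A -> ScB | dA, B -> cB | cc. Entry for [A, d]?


For [A, d]: 'd' ∈ FIRST(dA)
Entry: A -> dA


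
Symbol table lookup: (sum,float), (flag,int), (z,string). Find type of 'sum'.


Lookup 'sum' → type float


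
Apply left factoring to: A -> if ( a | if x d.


Common prefix: 'if'
Factored: A -> if A', A' -> ( a | x d


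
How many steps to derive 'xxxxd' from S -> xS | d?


Derivation: S => xS => xxS => xxxS => xxxxS => xxxxd
Steps: 5


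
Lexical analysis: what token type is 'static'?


Pattern: reserved word
Type: KEYWORD


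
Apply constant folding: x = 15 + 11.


15 + 11 = 26 at compile time
Optimized: x = 26


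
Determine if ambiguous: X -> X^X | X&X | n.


'n^n&n' has two parse trees (no precedence encoded between ^ and &)
Ambiguous


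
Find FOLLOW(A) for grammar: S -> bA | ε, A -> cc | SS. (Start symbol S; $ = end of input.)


$ ∈ FOLLOW(S). For each A -> αBβ: add FIRST(β)\{ε} to FOLLOW(B); if β nullable, add FOLLOW(A).
FOLLOW(A) = {$, b}


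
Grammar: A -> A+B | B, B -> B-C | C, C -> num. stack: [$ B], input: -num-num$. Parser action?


shift '-' to continue B -> B-C
Action: shift


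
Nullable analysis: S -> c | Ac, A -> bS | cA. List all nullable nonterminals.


A nonterminal is nullable iff some alternative derives ε (directly, or every symbol in it is nullable)
Nullable: {}


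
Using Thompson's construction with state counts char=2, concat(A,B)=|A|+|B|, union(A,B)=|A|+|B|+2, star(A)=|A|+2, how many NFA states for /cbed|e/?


Syntax tree has 5 char leaf(s), 1 union(s), 0 star(s)
chars contribute 5×2 = 10; each union adds +2; each star adds +2
Total: 10 + 2 + 0 = 12 states


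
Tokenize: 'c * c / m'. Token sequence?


Scan left to right, longest-match per lexeme
Tokens: ID(c), OP(*), ID(c), OP(/), ID(m)


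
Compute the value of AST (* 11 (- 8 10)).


Evaluate inner: (- 8 10) = -2
Evaluate root: (* 11 -2) = -22
Result: -22


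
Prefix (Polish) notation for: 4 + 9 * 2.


'*' binds tighter: tree is (+ 4 (* 9 2))
Prefix: + 4 * 9 2


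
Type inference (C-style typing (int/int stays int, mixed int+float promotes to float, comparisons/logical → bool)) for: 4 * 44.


Operand types: int * int
Rule: mixed int/float promotes to float; int/int stays int
Result type: int


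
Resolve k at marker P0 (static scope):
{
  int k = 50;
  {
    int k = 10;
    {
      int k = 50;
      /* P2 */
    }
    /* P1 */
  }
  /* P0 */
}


k declared in the same block as P0
k = 50


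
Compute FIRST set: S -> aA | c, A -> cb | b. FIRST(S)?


Per alternative of S: FIRST(aA) = {a}; FIRST(c) = {c}
FIRST(S) = {a, c}


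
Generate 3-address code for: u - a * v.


Break into single-operator statements:
t1 = a * v
t2 = u - t1


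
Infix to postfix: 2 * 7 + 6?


Left to right (same or higher precedence on left)
Postfix: 2 7 * 6 +


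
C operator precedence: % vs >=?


'%' is multiplicative (level 10); '>=' is relational (level 7)
Higher level binds tighter
'%' has higher precedence than '>='


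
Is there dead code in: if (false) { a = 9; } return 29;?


condition is constant false, so the whole block is unreachable
Dead: 'if (false) { a = 9; }'


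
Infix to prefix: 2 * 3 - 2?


left-to-right (same/higher precedence on left): tree is (- (* 2 3) 2)
Prefix: - * 2 3 2


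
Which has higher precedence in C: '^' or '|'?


'^' is bitwise XOR (level 4); '|' is bitwise OR (level 3)
Higher level binds tighter
'^' has higher precedence than '|'


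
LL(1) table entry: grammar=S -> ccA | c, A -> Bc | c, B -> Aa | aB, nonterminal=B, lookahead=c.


For [B, c]: 'c' ∈ FIRST(Aa)
Entry: B -> Aa


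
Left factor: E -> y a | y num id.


Common prefix: 'y'
Factored: E -> y E', E' -> a | num id


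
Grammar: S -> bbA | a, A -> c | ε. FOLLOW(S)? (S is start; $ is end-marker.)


$ ∈ FOLLOW(S). For each A -> αBβ: add FIRST(β)\{ε} to FOLLOW(B); if β nullable, add FOLLOW(A).
FOLLOW(S) = {$}


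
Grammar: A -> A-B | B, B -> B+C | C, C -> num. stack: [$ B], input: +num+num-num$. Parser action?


shift '+' to continue B -> B+C
Action: shift


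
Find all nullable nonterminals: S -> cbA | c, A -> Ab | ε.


A nonterminal is nullable iff some alternative derives ε (directly, or every symbol in it is nullable)
Nullable: {A}


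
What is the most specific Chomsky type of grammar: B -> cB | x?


Right-linear: every RHS is a terminal or a terminal followed by one nonterminal
Classification: Type 3 (Regular)


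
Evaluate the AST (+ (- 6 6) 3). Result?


Evaluate inner: (- 6 6) = 0
Evaluate root: (+ 0 3) = 3
Result: 3


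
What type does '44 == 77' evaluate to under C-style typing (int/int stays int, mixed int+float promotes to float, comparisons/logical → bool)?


Operand types: int == int
Rule: comparison yields bool
Result type: bool


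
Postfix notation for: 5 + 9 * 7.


* has higher precedence, evaluate 9*7 first
Postfix: 5 9 7 * +


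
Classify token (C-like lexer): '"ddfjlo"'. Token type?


Pattern: double-quoted sequence
Type: STRING_LITERAL


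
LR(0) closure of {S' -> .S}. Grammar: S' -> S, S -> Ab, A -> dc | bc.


Start: S' -> .S
For each item with dot before a nonterminal B, add B -> .γ for every B-production
Closure: [S' -> .S, S -> .Ab, A -> .dc, A -> .bc]


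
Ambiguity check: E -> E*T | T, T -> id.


precedence layered via separate nonterminal T: deterministic
Unambiguous


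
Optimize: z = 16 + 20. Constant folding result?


16 + 20 = 36 at compile time
Optimized: z = 36


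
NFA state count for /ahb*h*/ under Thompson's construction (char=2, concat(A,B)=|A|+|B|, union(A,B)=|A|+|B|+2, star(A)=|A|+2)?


Syntax tree has 4 char leaf(s), 0 union(s), 2 star(s)
chars contribute 4×2 = 8; each union adds +2; each star adds +2
Total: 8 + 0 + 4 = 12 states


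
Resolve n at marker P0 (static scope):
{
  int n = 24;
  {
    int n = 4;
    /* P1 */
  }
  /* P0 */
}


n declared in the same block as P0
n = 24


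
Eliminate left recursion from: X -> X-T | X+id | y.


Left-recursive alternatives: X-T, X+id; non-recursive: y
Introduce X': X -> yX', X' -> -TX' | +idX' | ε


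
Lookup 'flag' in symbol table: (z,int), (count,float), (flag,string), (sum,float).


Lookup 'flag' → type string


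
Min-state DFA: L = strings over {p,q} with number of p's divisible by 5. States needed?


Track (count of p) mod 5: states 0..4, accept at 0
Minimal DFA: 5 states


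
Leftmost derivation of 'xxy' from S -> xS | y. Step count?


Derivation: S => xS => xxS => xxy
Steps: 3


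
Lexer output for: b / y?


Scan left to right, longest-match per lexeme
Tokens: ID(b), OP(/), ID(y)


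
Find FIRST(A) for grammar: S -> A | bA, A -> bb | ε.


Per alternative of A: FIRST(bb) = {b}; FIRST(ε) = {ε}
FIRST(A) = {b, ε}


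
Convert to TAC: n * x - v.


Break into single-operator statements:
t1 = n * x
t2 = t1 - v


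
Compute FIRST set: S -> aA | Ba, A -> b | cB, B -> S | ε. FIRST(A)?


Per alternative of A: FIRST(b) = {b}; FIRST(cB) = {c}
FIRST(A) = {b, c}


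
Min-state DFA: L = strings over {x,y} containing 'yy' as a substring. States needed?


KMP-style automaton: 2 progress states + 1 absorbing accept = 3
Minimal DFA: 3 states


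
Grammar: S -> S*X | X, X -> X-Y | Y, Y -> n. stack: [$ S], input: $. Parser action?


start symbol S on stack, input exhausted
Action: accept


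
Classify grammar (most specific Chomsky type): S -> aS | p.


Right-linear: every RHS is a terminal or a terminal followed by one nonterminal
Classification: Type 3 (Regular)


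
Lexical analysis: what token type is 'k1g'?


Pattern: letter/underscore followed by alphanumerics, not a keyword
Type: IDENTIFIER


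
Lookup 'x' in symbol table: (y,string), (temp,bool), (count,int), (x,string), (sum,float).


Lookup 'x' → type string


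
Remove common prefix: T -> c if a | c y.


Common prefix: 'c'
Factored: T -> c T', T' -> if a | y


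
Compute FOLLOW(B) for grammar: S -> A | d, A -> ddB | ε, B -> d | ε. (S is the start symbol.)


$ ∈ FOLLOW(S). For each A -> αBβ: add FIRST(β)\{ε} to FOLLOW(B); if β nullable, add FOLLOW(A).
FOLLOW(B) = {$}


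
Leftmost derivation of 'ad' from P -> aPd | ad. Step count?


Derivation: P => ad
Steps: 1


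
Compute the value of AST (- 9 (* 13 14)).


Evaluate inner: (* 13 14) = 182
Evaluate root: (- 9 182) = -173
Result: -173


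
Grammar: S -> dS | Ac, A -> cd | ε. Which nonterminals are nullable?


A nonterminal is nullable iff some alternative derives ε (directly, or every symbol in it is nullable)
Nullable: {A}


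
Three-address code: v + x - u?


Break into single-operator statements:
t1 = v + x
t2 = t1 - u


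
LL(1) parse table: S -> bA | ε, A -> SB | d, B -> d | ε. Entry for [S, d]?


For [S, d]: ε is nullable and 'd' ∈ FOLLOW(S)
Entry: S -> ε


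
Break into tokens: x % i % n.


Scan left to right, longest-match per lexeme
Tokens: ID(x), OP(%), ID(i), OP(%), ID(n)


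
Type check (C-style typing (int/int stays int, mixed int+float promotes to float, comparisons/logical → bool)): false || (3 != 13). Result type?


Operand types: bool || bool
Rule: logical operators take bool operands and yield bool
Result type: bool


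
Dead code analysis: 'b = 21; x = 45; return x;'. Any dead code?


b is assigned but never read
Dead: 'b = 21'


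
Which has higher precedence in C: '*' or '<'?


'*' is multiplicative (level 10); '<' is relational (level 7)
Higher level binds tighter
'*' has higher precedence than '<'


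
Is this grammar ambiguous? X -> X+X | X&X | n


'n+n&n' has two parse trees (no precedence encoded between + and &)
Ambiguous


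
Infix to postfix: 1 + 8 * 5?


* has higher precedence, evaluate 8*5 first
Postfix: 1 8 5 * +


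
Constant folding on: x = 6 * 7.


6 * 7 = 42 at compile time
Optimized: x = 42


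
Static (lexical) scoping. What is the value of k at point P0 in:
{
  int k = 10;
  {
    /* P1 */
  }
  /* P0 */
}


k declared in the same block as P0
k = 10


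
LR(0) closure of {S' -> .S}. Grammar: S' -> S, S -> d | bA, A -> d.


Start: S' -> .S
For each item with dot before a nonterminal B, add B -> .γ for every B-production
Closure: [S' -> .S, S -> .d, S -> .bA]


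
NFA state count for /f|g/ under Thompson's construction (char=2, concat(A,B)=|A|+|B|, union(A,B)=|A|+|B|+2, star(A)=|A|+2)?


Syntax tree has 2 char leaf(s), 1 union(s), 0 star(s)
chars contribute 2×2 = 4; each union adds +2; each star adds +2
Total: 4 + 2 + 0 = 6 states


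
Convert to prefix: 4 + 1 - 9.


left-to-right (same/higher precedence on left): tree is (- (+ 4 1) 9)
Prefix: - + 4 1 9


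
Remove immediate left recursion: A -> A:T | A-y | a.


Left-recursive alternatives: A:T, A-y; non-recursive: a
Introduce A': A -> aA', A' -> :TA' | -yA' | ε


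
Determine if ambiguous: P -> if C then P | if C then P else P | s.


dangling else: 'if C then if C then s else s' parses two ways
Ambiguous


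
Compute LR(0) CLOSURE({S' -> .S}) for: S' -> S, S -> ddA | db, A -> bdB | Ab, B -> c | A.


Start: S' -> .S
For each item with dot before a nonterminal B, add B -> .γ for every B-production
Closure: [S' -> .S, S -> .ddA, S -> .db]


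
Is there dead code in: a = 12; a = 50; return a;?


first assignment to a is overwritten before any read
Dead: 'a = 12'


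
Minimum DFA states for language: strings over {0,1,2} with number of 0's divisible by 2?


Track (count of 0) mod 2: states 0..1, accept at 0
Minimal DFA: 2 states


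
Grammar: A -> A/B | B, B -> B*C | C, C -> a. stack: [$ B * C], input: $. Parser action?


handle 'B*C' on top
Action: reduce (B -> B*C)


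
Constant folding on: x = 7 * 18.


7 * 18 = 126 at compile time
Optimized: x = 126


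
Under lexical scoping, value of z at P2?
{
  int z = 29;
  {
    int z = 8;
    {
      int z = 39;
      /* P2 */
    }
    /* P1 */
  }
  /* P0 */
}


z declared in the same block as P2
z = 39


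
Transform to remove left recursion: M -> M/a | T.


Left-recursive alternatives: M/a; non-recursive: T
Introduce M': M -> TM', M' -> /aM' | ε


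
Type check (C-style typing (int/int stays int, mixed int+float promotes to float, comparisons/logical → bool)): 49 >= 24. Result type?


Operand types: int >= int
Rule: comparison yields bool
Result type: bool


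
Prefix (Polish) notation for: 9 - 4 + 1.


left-to-right (same/higher precedence on left): tree is (+ (- 9 4) 1)
Prefix: + - 9 4 1


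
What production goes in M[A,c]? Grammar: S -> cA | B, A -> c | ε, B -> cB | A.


For [A, c]: 'c' ∈ FIRST(c)
Entry: A -> c


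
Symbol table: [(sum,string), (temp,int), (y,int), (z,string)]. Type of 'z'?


Lookup 'z' → type string


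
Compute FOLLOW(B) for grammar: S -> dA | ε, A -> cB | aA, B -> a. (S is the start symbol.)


$ ∈ FOLLOW(S). For each A -> αBβ: add FIRST(β)\{ε} to FOLLOW(B); if β nullable, add FOLLOW(A).
FOLLOW(B) = {$}


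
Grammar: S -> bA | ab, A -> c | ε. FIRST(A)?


Per alternative of A: FIRST(c) = {c}; FIRST(ε) = {ε}
FIRST(A) = {c, ε}


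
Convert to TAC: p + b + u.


Break into single-operator statements:
t1 = p + b
t2 = t1 + u


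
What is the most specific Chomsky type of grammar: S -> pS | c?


Right-linear: every RHS is a terminal or a terminal followed by one nonterminal
Classification: Type 3 (Regular)


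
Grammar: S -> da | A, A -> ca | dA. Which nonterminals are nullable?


A nonterminal is nullable iff some alternative derives ε (directly, or every symbol in it is nullable)
Nullable: {}


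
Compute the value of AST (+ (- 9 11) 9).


Evaluate inner: (- 9 11) = -2
Evaluate root: (+ -2 9) = 7
Result: 7


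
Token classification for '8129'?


Pattern: digits only
Type: INTEGER_LITERAL


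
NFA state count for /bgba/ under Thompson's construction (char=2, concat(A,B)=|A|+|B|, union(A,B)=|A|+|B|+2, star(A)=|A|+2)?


Syntax tree has 4 char leaf(s), 0 union(s), 0 star(s)
chars contribute 4×2 = 8; each union adds +2; each star adds +2
Total: 8 + 0 + 0 = 8 states


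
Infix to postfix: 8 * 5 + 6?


Left to right (same or higher precedence on left)
Postfix: 8 5 * 6 +


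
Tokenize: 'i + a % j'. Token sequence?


Scan left to right, longest-match per lexeme
Tokens: ID(i), OP(+), ID(a), OP(%), ID(j)


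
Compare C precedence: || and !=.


'!=' is equality (level 6); '||' is logical OR (level 1)
Higher level binds tighter
'!=' has higher precedence than '||'


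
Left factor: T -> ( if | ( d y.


Common prefix: '('
Factored: T -> ( T', T' -> if | d y


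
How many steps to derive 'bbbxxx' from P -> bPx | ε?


Derivation: P => bPx => bbPxx => bbbPxxx => bbbxxx
Steps: 4


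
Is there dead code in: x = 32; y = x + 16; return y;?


x is read by y's definition; y is returned
No dead code


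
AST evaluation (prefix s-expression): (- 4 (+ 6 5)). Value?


Evaluate inner: (+ 6 5) = 11
Evaluate root: (- 4 11) = -7
Result: -7


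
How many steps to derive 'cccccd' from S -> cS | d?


Derivation: S => cS => ccS => cccS => ccccS => cccccS => cccccd
Steps: 6


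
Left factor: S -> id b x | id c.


Common prefix: 'id'
Factored: S -> id S', S' -> b x | c


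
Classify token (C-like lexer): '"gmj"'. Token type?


Pattern: double-quoted sequence
Type: STRING_LITERAL


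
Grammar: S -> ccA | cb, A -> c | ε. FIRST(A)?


Per alternative of A: FIRST(c) = {c}; FIRST(ε) = {ε}
FIRST(A) = {c, ε}


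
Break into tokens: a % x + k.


Scan left to right, longest-match per lexeme
Tokens: ID(a), OP(%), ID(x), OP(+), ID(k)


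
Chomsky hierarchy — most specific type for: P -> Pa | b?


Left-linear: every RHS is a terminal or one nonterminal followed by a terminal
Classification: Type 3 (Regular)


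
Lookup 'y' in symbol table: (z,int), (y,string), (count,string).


Lookup 'y' → type string


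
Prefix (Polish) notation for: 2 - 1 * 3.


'*' binds tighter: tree is (- 2 (* 1 3))
Prefix: - 2 * 1 3


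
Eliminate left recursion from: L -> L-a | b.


Left-recursive alternatives: L-a; non-recursive: b
Introduce L': L -> bL', L' -> -aL' | ε


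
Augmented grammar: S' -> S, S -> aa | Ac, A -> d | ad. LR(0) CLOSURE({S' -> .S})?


Start: S' -> .S
For each item with dot before a nonterminal B, add B -> .γ for every B-production
Closure: [S' -> .S, S -> .aa, S -> .Ac, A -> .d, A -> .ad]


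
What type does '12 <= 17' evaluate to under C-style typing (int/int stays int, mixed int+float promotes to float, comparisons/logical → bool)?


Operand types: int <= int
Rule: comparison yields bool
Result type: bool


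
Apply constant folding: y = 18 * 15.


18 * 15 = 270 at compile time
Optimized: y = 270


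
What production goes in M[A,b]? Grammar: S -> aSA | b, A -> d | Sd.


For [A, b]: 'b' ∈ FIRST(Sd)
Entry: A -> Sd


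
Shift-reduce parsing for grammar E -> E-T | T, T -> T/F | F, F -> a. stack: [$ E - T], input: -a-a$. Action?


handle 'E-T' on top; lookahead ∈ FOLLOW(E) = {-, $}
Action: reduce (E -> E-T)


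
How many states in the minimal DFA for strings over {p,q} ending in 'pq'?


Track the longest suffix of input matching a prefix of 'pq': 3 classes (prefixes of length 0..2)
Minimal DFA: 3 states


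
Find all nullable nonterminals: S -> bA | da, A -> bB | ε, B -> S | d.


A nonterminal is nullable iff some alternative derives ε (directly, or every symbol in it is nullable)
Nullable: {A}


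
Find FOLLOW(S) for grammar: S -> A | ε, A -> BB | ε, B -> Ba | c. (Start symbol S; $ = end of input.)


$ ∈ FOLLOW(S). For each A -> αBβ: add FIRST(β)\{ε} to FOLLOW(B); if β nullable, add FOLLOW(A).
FOLLOW(S) = {$}


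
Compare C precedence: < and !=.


'<' is relational (level 7); '!=' is equality (level 6)
Higher level binds tighter
'<' has higher precedence than '!='


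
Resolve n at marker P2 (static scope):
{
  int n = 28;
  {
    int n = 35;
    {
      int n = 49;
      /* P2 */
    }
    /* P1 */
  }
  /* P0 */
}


n declared in the same block as P2
n = 49


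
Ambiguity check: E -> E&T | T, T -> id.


precedence layered via separate nonterminal T: deterministic
Unambiguous
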